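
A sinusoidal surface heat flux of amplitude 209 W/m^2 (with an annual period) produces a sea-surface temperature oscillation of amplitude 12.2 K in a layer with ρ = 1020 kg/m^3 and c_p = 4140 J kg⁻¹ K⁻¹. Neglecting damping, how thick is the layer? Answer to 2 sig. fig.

20 m

ω = 2π / 3.15×10^7 s = 1.99×10^-7 s⁻¹.
Required C = F₀ / (A ω) = 209 / (12.2 × 1.99×10^-7) = 8.60×10^7 J/(m²·K).
D = C / (ρ c_p) = 8.60×10^7 / (1020 × 4140) = 20.4 m.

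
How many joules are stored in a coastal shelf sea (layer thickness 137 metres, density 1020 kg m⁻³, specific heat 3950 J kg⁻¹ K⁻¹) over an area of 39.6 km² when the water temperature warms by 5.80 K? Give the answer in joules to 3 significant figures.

1.27×10^17 J

Areal heat capacity C = ρ c_p D = 1020 × 3950 × 137 = 5.52×10^8 J/(m²·K).
Heat per unit area: q = C ΔT = 5.52×10^8 × 5.80 = 3.20×10^9 J/m².
Total heat: Q = q × A = 3.20×10^9 × (39.6 × 10⁶ m²) = 1.27×10^17 J.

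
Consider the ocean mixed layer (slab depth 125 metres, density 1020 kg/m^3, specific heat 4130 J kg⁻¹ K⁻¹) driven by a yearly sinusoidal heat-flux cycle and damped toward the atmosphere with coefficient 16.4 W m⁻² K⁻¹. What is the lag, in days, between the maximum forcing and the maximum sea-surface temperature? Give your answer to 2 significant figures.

Areal heat capacity C = ρ c_p D = 1020 × 4130 × 125 = 5.27×10^8 J/(m²·K).
ω = 2π / 3.15×10^7 s = 1.99×10^-7 s⁻¹.
Phase lag φ = arctan(Cω/λ) = arctan(105/16.4) = 1.42 rad.
Time lag = φ / ω = 1.42 / 1.99×10^-7 = 7.11×10^6 s = 82.2 days.

82 days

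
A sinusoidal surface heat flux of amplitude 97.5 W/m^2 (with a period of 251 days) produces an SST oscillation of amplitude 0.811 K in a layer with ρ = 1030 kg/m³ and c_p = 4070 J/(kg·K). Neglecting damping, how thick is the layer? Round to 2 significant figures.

99 m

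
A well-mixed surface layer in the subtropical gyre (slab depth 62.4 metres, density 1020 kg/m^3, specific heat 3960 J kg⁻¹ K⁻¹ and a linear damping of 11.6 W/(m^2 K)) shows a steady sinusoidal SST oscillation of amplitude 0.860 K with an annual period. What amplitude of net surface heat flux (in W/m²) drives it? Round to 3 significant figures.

44.3

Areal heat capacity C = ρ c_p D = 1020 × 3960 × 62.4 = 2.52×10^8 J/(m²·K).
ω = 2π / 3.15×10^7 s = 1.99×10^-7 s⁻¹.
√((Cω)² + λ²) = √((50.2)² + 11.6²) = 51.5 W/(m²·K).
F₀ = A × √((Cω)²+λ²) = 0.860 × 51.5 = 44.3 W/m².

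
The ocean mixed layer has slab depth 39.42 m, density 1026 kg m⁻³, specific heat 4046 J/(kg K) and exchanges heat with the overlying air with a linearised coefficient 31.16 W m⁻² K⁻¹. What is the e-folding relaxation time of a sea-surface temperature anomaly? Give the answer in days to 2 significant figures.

61 days

Areal heat capacity C = ρ c_p D = 1026 × 4046 × 39.42 = 1.64×10^8 J/(m^2 K).
Relaxation time τ = C / λ = 1.64×10^8 / 31.16 = 5.25×10^6 s.
In days: 5.25×10^6 s / (86400 s/day) = 60.8 days.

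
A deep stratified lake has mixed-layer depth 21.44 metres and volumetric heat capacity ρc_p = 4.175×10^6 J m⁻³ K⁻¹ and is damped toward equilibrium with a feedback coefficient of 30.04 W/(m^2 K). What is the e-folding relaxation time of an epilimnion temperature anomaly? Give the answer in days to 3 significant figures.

Areal heat capacity C = ρc_p × D = 4.175×10^6 × 21.44 = 8.95×10^7 J/(m²·K).
Relaxation time τ = C / λ = 8.95×10^7 / 30.04 = 2.98×10^6 s.
In days: 2.98×10^6 s / (86400 s/day) = 34.5 days.

34.5 days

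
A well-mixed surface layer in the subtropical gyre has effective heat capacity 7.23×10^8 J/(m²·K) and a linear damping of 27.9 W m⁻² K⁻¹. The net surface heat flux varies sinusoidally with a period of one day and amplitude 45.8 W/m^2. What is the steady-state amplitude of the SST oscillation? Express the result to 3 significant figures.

8.71×10^-4 K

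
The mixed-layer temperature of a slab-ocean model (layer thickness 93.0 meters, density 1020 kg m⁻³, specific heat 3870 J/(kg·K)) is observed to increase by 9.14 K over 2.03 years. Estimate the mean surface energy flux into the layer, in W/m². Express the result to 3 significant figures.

52.4

Areal heat capacity C = ρ c_p D = 1020 × 3870 × 93.0 = 3.67×10^8 J/(m^2 K).
Required heat per unit area: Q = C ΔT = 3.67×10^8 × 9.14 = 3.36×10^9 J/m².
Flux F = Q / Δt = 3.36×10^9 / 6.41×10^7 s = 52.4 W/m².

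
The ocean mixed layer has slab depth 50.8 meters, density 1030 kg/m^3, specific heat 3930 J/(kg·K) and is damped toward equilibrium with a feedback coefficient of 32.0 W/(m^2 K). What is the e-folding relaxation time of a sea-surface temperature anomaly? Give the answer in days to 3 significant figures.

74.4 days

Areal heat capacity C = ρ c_p D = 1030 × 3930 × 50.8 = 2.06×10^8 J/(m^2 K).
Relaxation time τ = C / λ = 2.06×10^8 / 32.0 = 6.43×10^6 s.
In days: 6.43×10^6 s / (86400 s/day) = 74.4 days.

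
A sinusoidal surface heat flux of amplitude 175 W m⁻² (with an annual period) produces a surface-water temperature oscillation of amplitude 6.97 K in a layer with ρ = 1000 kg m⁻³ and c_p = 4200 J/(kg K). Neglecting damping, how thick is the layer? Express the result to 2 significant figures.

ω = 2π / 3.15×10^7 s = 1.99×10^-7 s⁻¹.
Required C = F₀ / (A ω) = 175 / (6.97 × 1.99×10^-7) = 1.26×10^8 J/(m²·K).
D = C / (ρ c_p) = 1.26×10^8 / (1000 × 4200) = 30.0 m.

30 m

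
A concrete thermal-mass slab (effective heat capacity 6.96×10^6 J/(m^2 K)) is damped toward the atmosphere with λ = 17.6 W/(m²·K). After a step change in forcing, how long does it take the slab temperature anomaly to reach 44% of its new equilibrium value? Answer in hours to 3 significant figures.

63.7 hours

Areal heat capacity C = 6.96×10^6 J/(m^2 K) (given).
τ = C / λ = 6.96×10^6 / 17.6 = 3.95×10^5 s.
Fraction reached: 1 − e^(−t/τ) = 0.44 ⇒ t = −τ ln(1 − 0.44) = τ × 0.580.
t = 2.29×10^5 s = 63.7 hours.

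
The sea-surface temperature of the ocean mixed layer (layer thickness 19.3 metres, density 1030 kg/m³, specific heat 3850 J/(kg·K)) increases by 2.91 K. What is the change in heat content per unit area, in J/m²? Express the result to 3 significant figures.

Areal heat capacity C = ρ c_p D = 1030 × 3850 × 19.3 = 7.65×10^7 J/(m^2 K).
ΔQ = C ΔT = 7.65×10^7 × 2.91 = 2.23×10^8 J/m².

2.23×10^8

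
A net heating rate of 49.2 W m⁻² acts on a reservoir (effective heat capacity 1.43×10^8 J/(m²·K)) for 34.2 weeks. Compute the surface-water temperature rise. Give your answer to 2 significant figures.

Areal heat capacity C = 1.43×10^8 J/(m²·K) (given).
Net heat input Q = F Δt = 49.2 × (34.2 weeks × 6.048×10^5 s/week) = 1.02×10^9 J/m².
ΔT = Q / C = 1.02×10^9 / 1.43×10^8 = 7.12 K.

7.1 K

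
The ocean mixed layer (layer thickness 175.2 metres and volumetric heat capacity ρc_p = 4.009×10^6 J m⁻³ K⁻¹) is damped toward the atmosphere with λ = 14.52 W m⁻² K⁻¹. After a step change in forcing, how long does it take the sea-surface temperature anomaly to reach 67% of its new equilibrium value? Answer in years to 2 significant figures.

1.7 years

Areal heat capacity C = ρc_p × D = 4.009×10^6 × 175.2 = 7.02×10^8 J/(m²·K).
τ = C / λ = 7.02×10^8 / 14.52 = 4.84×10^7 s.
Fraction reached: 1 − e^(−t/τ) = 0.67 ⇒ t = −τ ln(1 − 0.67) = τ × 1.11.
t = 5.36×10^7 s = 1.70 years.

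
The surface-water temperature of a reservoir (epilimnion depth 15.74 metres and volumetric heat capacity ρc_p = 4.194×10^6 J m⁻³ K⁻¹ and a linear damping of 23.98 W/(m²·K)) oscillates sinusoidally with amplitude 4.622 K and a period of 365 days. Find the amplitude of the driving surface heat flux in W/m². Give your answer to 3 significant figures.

Areal heat capacity C = ρc_p × D = 4.194×10^6 × 15.74 = 6.60×10^7 J/(m^2 K).
ω = 2π / 3.15×10^7 s = 1.99×10^-7 s⁻¹.
√((Cω)² + λ²) = √((13.2)² + 23.98²) = 27.4 W/(m²·K).
F₀ = A × √((Cω)²+λ²) = 4.622 × 27.4 = 126 W/m².

126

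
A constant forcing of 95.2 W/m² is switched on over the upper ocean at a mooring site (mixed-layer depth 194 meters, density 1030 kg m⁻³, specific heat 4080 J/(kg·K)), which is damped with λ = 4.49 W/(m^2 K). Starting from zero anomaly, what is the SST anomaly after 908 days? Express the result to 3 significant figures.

7.44 K

Areal heat capacity C = ρ c_p D = 1030 × 4080 × 194 = 8.15×10^8 J m⁻² K⁻¹.
τ = C / λ = 8.15×10^8 / 4.49 = 1.82×10^8 s.
Equilibrium anomaly ΔT_eq = F / λ = 95.2 / 4.49 = 21.2 K.
t = 908 days = 7.85×10^7 s, so t/τ = 0.432.
ΔT(t) = ΔT_eq (1 − e^(−t/τ)) = 21.2 × (1 − e^−0.432) = 7.44 K.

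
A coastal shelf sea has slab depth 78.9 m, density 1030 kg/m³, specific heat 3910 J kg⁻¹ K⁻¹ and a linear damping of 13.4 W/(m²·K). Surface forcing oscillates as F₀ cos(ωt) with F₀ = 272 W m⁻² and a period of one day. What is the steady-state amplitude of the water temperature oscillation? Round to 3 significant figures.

0.0118 K

Areal heat capacity C = ρ c_p D = 1030 × 3910 × 78.9 = 3.18×10^8 J m⁻² K⁻¹.
Angular frequency ω = 2π / T = 2π / 86400 s = 7.27×10^-5 s⁻¹.
√((Cω)² + λ²) = √((23100)² + 13.4²) = 23100 W/(m²·K).
Amplitude A = F₀ / √((Cω)²+λ²) = 272 / 23100 = 0.0118 K.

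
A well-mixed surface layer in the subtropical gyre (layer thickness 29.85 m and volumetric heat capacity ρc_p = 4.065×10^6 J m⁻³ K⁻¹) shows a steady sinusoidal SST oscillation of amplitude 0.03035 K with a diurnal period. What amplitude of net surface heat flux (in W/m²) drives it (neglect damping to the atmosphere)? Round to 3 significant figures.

Areal heat capacity C = ρc_p × D = 4.065×10^6 × 29.85 = 1.21×10^8 J m⁻² K⁻¹.
ω = 2π / 86400 s = 7.27×10^-5 s⁻¹.
Cω = 1.21×10^8 × 7.27×10^-5 = 8820 W/(m²·K).
F₀ = A × Cω = 0.03035 × 8820 = 268 W/m².

268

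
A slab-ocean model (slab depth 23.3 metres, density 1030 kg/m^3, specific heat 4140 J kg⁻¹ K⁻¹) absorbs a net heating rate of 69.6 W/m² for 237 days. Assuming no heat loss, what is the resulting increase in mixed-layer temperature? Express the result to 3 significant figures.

14.3 K

Areal heat capacity C = ρ c_p D = 1030 × 4140 × 23.3 = 9.94×10^7 J/(m^2 K).
Net heat input Q = F Δt = 69.6 × (237 days × 86400 s/day) = 1.43×10^9 J/m².
ΔT = Q / C = 1.43×10^9 / 9.94×10^7 = 14.3 K.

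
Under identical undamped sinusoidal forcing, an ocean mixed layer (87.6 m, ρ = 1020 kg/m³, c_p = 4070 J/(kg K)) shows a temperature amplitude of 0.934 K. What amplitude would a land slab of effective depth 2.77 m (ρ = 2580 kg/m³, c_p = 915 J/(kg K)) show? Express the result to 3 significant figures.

51.9 K

C_ocean = 3.64×10^8 J/(m²·K); C_land = 6.54×10^6 J/(m²·K).
A ∝ 1/C ⇒ A_land = A_ocean × C_ocean/C_land = 0.934 × 55.6 = 51.9 K.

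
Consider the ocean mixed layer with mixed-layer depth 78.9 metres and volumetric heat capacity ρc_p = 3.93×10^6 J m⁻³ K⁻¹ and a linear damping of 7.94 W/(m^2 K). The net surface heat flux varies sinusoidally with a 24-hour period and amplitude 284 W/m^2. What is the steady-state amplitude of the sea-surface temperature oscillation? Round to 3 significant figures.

0.0126 K

Areal heat capacity C = ρc_p × D = 3.93×10^6 × 78.9 = 3.10×10^8 J m⁻² K⁻¹.
Angular frequency ω = 2π / T = 2π / 86400 s = 7.27×10^-5 s⁻¹.
√((Cω)² + λ²) = √((22500)² + 7.94²) = 22500 W/(m²·K).
Amplitude A = F₀ / √((Cω)²+λ²) = 284 / 22500 = 0.0126 K.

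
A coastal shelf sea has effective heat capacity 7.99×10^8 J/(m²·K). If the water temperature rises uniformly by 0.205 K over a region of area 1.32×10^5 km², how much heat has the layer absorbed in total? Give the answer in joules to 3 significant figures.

2.16×10^19 J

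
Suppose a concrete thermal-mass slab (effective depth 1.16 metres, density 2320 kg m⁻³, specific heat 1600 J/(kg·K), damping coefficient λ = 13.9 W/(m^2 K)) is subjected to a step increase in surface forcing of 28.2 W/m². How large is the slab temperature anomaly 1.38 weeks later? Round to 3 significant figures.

1.89 K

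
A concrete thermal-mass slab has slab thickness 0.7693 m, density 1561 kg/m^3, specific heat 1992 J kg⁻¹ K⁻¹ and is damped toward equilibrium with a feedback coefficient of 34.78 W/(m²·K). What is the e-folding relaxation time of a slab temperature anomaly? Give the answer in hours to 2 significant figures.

Areal heat capacity C = ρ c_p D = 1561 × 1992 × 0.7693 = 2.39×10^6 J/(m²·K).
Relaxation time τ = C / λ = 2.39×10^6 / 34.78 = 68800 s.
In hours: 68800 s / (3600 s/hour) = 19.1 hours.

19 hours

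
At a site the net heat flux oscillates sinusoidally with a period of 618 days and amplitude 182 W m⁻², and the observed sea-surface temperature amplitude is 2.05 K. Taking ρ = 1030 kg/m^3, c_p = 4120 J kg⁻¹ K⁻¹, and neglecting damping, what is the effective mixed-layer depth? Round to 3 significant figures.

178 m

ω = 2π / 5.34×10^7 s = 1.18×10^-7 s⁻¹.
Required C = F₀ / (A ω) = 182 / (2.05 × 1.18×10^-7) = 7.54×10^8 J/(m²·K).
D = C / (ρ c_p) = 7.54×10^8 / (1030 × 4120) = 178 m.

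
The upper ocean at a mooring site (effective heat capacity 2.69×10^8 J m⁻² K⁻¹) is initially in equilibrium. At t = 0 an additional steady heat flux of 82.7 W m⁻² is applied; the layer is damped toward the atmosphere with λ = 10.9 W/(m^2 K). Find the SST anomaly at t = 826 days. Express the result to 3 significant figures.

Areal heat capacity C = 2.69×10^8 J m⁻² K⁻¹ (given).
τ = C / λ = 2.69×10^8 / 10.9 = 2.47×10^7 s.
Equilibrium anomaly ΔT_eq = F / λ = 82.7 / 10.9 = 7.59 K.
t = 826 days = 7.14×10^7 s, so t/τ = 2.89.
ΔT(t) = ΔT_eq (1 − e^(−t/τ)) = 7.59 × (1 − e^−2.89) = 7.17 K.

7.17 K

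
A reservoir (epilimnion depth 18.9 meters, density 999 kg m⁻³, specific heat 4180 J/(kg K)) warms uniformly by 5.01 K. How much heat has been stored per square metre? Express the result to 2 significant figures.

4.0×10^8

Areal heat capacity C = ρ c_p D = 999 × 4180 × 18.9 = 7.89×10^7 J/(m^2 K).
ΔQ = C ΔT = 7.89×10^7 × 5.01 = 3.95×10^8 J/m².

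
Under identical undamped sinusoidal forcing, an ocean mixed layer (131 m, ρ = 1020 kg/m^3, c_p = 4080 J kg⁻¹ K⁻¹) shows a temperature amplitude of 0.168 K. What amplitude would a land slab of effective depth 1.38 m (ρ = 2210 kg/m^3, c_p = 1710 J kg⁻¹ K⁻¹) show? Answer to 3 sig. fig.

17.6 K

C_ocean = 5.45×10^8 J/(m²·K); C_land = 5.22×10^6 J/(m²·K).
A ∝ 1/C ⇒ A_land = A_ocean × C_ocean/C_land = 0.168 × 105 = 17.6 K.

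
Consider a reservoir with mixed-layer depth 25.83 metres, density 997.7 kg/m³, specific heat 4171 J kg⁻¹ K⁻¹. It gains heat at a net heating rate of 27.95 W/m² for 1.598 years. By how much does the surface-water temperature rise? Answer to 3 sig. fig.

13.1 K

Areal heat capacity C = ρ c_p D = 997.7 × 4171 × 25.83 = 1.07×10^8 J/(m²·K).
Net heat input Q = F Δt = 27.95 × (1.598 years × 3.156×10^7 s/year) = 1.41×10^9 J/m².
ΔT = Q / C = 1.41×10^9 / 1.07×10^8 = 13.1 K.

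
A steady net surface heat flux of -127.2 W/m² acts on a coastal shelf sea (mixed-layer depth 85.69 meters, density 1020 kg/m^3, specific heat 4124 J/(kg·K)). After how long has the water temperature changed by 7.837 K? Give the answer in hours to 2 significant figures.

6200 hours

Areal heat capacity C = ρ c_p D = 1020 × 4124 × 85.69 = 3.60×10^8 J/(m²·K).
Time required: Δt = C ΔT / F = 3.60×10^8 × -7.837 / -127.2 = 2.22×10^7 s.
In hours: 2.22×10^7 s / (3600 s/hour) = 6170 hours.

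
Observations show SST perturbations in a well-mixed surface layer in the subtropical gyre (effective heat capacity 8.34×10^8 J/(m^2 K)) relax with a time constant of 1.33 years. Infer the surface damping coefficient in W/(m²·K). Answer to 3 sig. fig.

19.9

Areal heat capacity C = 8.34×10^8 J/(m^2 K) (given).
τ = 1.33 years = 4.20×10^7 s.
λ = C / τ = 8.34×10^8 / 4.20×10^7 = 19.9 W/(m²·K).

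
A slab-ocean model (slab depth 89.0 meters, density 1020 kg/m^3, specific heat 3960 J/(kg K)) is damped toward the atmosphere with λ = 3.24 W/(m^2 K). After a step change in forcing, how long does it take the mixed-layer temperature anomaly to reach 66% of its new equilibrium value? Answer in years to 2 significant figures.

Areal heat capacity C = ρ c_p D = 1020 × 3960 × 89.0 = 3.59×10^8 J/(m^2 K).
τ = C / λ = 3.59×10^8 / 3.24 = 1.11×10^8 s.
Fraction reached: 1 − e^(−t/τ) = 0.66 ⇒ t = −τ ln(1 − 0.66) = τ × 1.08.
t = 1.20×10^8 s = 3.79 years.

3.8 years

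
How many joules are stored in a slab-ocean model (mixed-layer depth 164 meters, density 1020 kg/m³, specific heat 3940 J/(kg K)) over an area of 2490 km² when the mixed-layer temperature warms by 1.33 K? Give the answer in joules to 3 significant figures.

2.18×10^18 J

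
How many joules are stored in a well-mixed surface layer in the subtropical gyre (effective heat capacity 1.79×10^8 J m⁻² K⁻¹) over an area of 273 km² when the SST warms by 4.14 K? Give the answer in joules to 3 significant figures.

2.02×10^17 J

Areal heat capacity C = 1.79×10^8 J m⁻² K⁻¹ (given).
Heat per unit area: q = C ΔT = 1.79×10^8 × 4.14 = 7.41×10^8 J/m².
Total heat: Q = q × A = 7.41×10^8 × (273 × 10⁶ m²) = 2.02×10^17 J.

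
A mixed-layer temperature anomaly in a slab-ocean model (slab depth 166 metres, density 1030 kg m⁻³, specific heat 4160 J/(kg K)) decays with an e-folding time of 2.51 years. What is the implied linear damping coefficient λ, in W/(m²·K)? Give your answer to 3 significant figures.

Areal heat capacity C = ρ c_p D = 1030 × 4160 × 166 = 7.11×10^8 J m⁻² K⁻¹.
τ = 2.51 years = 7.92×10^7 s.
λ = C / τ = 7.11×10^8 / 7.92×10^7 = 8.98 W/(m²·K).

8.98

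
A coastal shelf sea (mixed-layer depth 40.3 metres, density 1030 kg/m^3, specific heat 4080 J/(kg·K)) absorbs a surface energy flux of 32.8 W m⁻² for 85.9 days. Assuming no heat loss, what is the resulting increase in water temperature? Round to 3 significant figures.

1.44 K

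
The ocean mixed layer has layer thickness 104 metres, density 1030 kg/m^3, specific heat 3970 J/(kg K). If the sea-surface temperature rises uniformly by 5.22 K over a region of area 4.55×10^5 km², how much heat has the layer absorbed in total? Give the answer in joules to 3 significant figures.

Areal heat capacity C = ρ c_p D = 1030 × 3970 × 104 = 4.25×10^8 J/(m^2 K).
Heat per unit area: q = C ΔT = 4.25×10^8 × 5.22 = 2.22×10^9 J/m².
Total heat: Q = q × A = 2.22×10^9 × (4.55×10^5 × 10⁶ m²) = 1.01×10^21 J.

1.01×10^21 J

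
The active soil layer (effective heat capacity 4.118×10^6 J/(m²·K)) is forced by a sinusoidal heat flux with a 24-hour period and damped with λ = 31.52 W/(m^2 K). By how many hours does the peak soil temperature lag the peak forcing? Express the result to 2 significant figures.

5.6 hours

Areal heat capacity C = 4.118×10^6 J/(m²·K) (given).
ω = 2π / 86400 s = 7.27×10^-5 s⁻¹.
Phase lag φ = arctan(Cω/λ) = arctan(299/31.52) = 1.47 rad.
Time lag = φ / ω = 1.47 / 7.27×10^-5 = 20200 s = 5.60 hours.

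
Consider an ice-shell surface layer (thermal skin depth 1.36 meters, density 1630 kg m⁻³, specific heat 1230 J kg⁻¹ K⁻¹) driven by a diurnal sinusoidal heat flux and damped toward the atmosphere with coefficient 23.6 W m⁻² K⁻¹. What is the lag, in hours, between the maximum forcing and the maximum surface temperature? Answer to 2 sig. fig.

Areal heat capacity C = ρ c_p D = 1630 × 1230 × 1.36 = 2.73×10^6 J/(m²·K).
ω = 2π / 86400 s = 7.27×10^-5 s⁻¹.
Phase lag φ = arctan(Cω/λ) = arctan(198/23.6) = 1.45 rad.
Time lag = φ / ω = 1.45 / 7.27×10^-5 = 20000 s = 5.55 hours.

5.5 hours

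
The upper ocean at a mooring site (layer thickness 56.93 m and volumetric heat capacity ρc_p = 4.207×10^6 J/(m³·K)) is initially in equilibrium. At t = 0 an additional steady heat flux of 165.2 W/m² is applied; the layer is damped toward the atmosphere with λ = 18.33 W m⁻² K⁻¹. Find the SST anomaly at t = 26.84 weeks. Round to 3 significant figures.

6.41 K

Areal heat capacity C = ρc_p × D = 4.207×10^6 × 56.93 = 2.40×10^8 J/(m^2 K).
τ = C / λ = 2.40×10^8 / 18.33 = 1.31×10^7 s.
Equilibrium anomaly ΔT_eq = F / λ = 165.2 / 18.33 = 9.01 K.
t = 26.84 weeks = 1.62×10^7 s, so t/τ = 1.24.
ΔT(t) = ΔT_eq (1 − e^(−t/τ)) = 9.01 × (1 − e^−1.24) = 6.41 K.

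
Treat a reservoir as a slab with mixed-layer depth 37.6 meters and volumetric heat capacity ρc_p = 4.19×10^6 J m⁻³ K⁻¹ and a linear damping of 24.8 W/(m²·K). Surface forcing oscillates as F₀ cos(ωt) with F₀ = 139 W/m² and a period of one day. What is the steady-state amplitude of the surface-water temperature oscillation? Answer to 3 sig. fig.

0.0121 K

Areal heat capacity C = ρc_p × D = 4.19×10^6 × 37.6 = 1.58×10^8 J m⁻² K⁻¹.
Angular frequency ω = 2π / T = 2π / 86400 s = 7.27×10^-5 s⁻¹.
√((Cω)² + λ²) = √((11500)² + 24.8²) = 11500 W/(m²·K).
Amplitude A = F₀ / √((Cω)²+λ²) = 139 / 11500 = 0.0121 K.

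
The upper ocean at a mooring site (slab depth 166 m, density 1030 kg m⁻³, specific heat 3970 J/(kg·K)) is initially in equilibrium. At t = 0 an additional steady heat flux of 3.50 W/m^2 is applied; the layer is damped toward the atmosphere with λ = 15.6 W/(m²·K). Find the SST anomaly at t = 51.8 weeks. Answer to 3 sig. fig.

0.115 K

Areal heat capacity C = ρ c_p D = 1030 × 3970 × 166 = 6.79×10^8 J/(m²·K).
τ = C / λ = 6.79×10^8 / 15.6 = 4.35×10^7 s.
Equilibrium anomaly ΔT_eq = F / λ = 3.50 / 15.6 = 0.224 K.
t = 51.8 weeks = 3.13×10^7 s, so t/τ = 0.720.
ΔT(t) = ΔT_eq (1 − e^(−t/τ)) = 0.224 × (1 − e^−0.720) = 0.115 K.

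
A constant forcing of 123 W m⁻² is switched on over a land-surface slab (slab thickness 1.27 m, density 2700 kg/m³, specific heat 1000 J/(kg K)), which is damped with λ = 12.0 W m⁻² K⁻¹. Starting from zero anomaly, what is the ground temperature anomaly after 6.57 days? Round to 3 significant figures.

Areal heat capacity C = ρ c_p D = 2700 × 1000 × 1.27 = 3.43×10^6 J/(m²·K).
τ = C / λ = 3.43×10^6 / 12.0 = 2.86×10^5 s.
Equilibrium anomaly ΔT_eq = F / λ = 123 / 12.0 = 10.2 K.
t = 6.57 days = 5.68×10^5 s, so t/τ = 1.99.
ΔT(t) = ΔT_eq (1 − e^(−t/τ)) = 10.2 × (1 − e^−1.99) = 8.84 K.

8.84 K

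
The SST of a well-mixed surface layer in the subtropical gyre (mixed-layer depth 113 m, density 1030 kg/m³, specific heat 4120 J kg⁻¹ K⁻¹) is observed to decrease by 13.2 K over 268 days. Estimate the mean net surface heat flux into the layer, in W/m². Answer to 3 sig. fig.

-273

Areal heat capacity C = ρ c_p D = 1030 × 4120 × 113 = 4.80×10^8 J m⁻² K⁻¹.
Required heat per unit area: Q = C ΔT = 4.80×10^8 × -13.2 = -6.33×10^9 J/m².
Flux F = Q / Δt = -6.33×10^9 / 2.32×10^7 s = -273 W/m².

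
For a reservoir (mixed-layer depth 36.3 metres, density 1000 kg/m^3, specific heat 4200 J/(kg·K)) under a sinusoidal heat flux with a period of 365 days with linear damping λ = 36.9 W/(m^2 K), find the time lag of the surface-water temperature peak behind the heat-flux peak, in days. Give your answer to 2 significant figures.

40 days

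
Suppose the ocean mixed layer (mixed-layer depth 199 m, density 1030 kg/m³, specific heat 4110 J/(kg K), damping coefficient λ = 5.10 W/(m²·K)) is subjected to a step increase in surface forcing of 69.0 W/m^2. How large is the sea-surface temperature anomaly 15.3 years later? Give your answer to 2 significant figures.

13 K

Areal heat capacity C = ρ c_p D = 1030 × 4110 × 199 = 8.42×10^8 J/(m²·K).
τ = C / λ = 8.42×10^8 / 5.10 = 1.65×10^8 s.
Equilibrium anomaly ΔT_eq = F / λ = 69.0 / 5.10 = 13.5 K.
t = 15.3 years = 4.83×10^8 s, so t/τ = 2.92.
ΔT(t) = ΔT_eq (1 − e^(−t/τ)) = 13.5 × (1 − e^−2.92) = 12.8 K.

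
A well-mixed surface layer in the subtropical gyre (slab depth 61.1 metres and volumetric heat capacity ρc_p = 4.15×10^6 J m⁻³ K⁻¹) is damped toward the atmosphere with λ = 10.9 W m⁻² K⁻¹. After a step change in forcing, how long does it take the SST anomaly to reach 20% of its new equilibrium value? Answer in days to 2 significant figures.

60 days

Areal heat capacity C = ρc_p × D = 4.15×10^6 × 61.1 = 2.54×10^8 J/(m²·K).
τ = C / λ = 2.54×10^8 / 10.9 = 2.33×10^7 s.
Fraction reached: 1 − e^(−t/τ) = 0.20 ⇒ t = −τ ln(1 − 0.20) = τ × 0.223.
t = 5.19×10^6 s = 60.1 days.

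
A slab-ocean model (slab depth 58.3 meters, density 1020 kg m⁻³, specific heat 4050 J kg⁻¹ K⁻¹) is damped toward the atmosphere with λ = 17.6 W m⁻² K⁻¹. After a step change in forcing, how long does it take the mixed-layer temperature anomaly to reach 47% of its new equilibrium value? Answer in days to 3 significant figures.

101 days

Areal heat capacity C = ρ c_p D = 1020 × 4050 × 58.3 = 2.41×10^8 J/(m^2 K).
τ = C / λ = 2.41×10^8 / 17.6 = 1.37×10^7 s.
Fraction reached: 1 − e^(−t/τ) = 0.47 ⇒ t = −τ ln(1 − 0.47) = τ × 0.635.
t = 8.69×10^6 s = 101 days.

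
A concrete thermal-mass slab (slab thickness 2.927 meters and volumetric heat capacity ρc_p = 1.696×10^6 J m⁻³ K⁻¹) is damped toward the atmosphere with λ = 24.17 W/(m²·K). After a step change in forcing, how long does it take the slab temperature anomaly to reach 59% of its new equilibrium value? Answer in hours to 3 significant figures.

50.9 hours

Areal heat capacity C = ρc_p × D = 1.696×10^6 × 2.927 = 4.96×10^6 J m⁻² K⁻¹.
τ = C / λ = 4.96×10^6 / 24.17 = 2.05×10^5 s.
Fraction reached: 1 − e^(−t/τ) = 0.59 ⇒ t = −τ ln(1 − 0.59) = τ × 0.892.
t = 1.83×10^5 s = 50.9 hours.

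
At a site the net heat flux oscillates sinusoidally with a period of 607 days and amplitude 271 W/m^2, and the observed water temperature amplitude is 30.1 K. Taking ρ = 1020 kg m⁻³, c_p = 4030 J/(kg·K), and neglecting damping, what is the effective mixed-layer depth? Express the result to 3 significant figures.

ω = 2π / 5.24×10^7 s = 1.20×10^-7 s⁻¹.
Required C = F₀ / (A ω) = 271 / (30.1 × 1.20×10^-7) = 7.51×10^7 J/(m²·K).
D = C / (ρ c_p) = 7.51×10^7 / (1020 × 4030) = 18.3 m.

18.3 m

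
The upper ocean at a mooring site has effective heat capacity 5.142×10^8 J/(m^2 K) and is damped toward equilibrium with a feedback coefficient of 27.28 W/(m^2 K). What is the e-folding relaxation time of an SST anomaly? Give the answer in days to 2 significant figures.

220 days

Areal heat capacity C = 5.142×10^8 J/(m^2 K) (given).
Relaxation time τ = C / λ = 5.14×10^8 / 27.28 = 1.88×10^7 s.
In days: 1.88×10^7 s / (86400 s/day) = 218 days.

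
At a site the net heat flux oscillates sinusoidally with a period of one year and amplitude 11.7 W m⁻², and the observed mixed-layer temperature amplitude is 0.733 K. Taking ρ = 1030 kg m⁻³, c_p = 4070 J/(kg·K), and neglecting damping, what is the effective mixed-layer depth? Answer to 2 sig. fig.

19 m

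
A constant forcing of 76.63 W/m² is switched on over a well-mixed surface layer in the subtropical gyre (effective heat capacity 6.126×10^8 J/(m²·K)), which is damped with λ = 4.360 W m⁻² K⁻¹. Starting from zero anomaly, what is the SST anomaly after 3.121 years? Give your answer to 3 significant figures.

Areal heat capacity C = 6.126×10^8 J/(m²·K) (given).
τ = C / λ = 6.13×10^8 / 4.360 = 1.41×10^8 s.
Equilibrium anomaly ΔT_eq = F / λ = 76.63 / 4.360 = 17.6 K.
t = 3.121 years = 9.85×10^7 s, so t/τ = 0.701.
ΔT(t) = ΔT_eq (1 − e^(−t/τ)) = 17.6 × (1 − e^−0.701) = 8.86 K.

8.86 K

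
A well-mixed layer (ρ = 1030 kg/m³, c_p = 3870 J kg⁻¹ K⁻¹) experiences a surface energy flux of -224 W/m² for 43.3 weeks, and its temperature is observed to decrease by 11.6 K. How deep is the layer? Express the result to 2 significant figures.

130 m

Heat input Q = F Δt = -224 × 2.62×10^7 s = -5.87×10^9 J/m².
Required areal heat capacity C = Q / ΔT = 5.06×10^8 J/(m²·K).
Depth D = C / (ρ c_p) = 5.06×10^8 / (1030 × 3870) = 127 m.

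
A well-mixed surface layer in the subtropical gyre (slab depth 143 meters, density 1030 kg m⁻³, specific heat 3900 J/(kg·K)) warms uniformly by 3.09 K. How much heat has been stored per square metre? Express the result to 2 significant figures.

1.8×10^9

Areal heat capacity C = ρ c_p D = 1030 × 3900 × 143 = 5.74×10^8 J m⁻² K⁻¹.
ΔQ = C ΔT = 5.74×10^8 × 3.09 = 1.77×10^9 J/m².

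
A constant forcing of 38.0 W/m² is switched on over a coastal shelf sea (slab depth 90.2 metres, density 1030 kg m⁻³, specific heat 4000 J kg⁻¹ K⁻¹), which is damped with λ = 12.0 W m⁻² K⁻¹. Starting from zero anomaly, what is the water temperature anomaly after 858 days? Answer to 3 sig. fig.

2.88 K

Areal heat capacity C = ρ c_p D = 1030 × 4000 × 90.2 = 3.72×10^8 J/(m²·K).
τ = C / λ = 3.72×10^8 / 12.0 = 3.10×10^7 s.
Equilibrium anomaly ΔT_eq = F / λ = 38.0 / 12.0 = 3.17 K.
t = 858 days = 7.41×10^7 s, so t/τ = 2.39.
ΔT(t) = ΔT_eq (1 − e^(−t/τ)) = 3.17 × (1 − e^−2.39) = 2.88 K.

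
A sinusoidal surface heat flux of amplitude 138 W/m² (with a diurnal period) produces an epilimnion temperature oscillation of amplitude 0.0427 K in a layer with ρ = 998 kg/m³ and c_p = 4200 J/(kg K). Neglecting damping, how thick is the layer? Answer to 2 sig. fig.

ω = 2π / 86400 s = 7.27×10^-5 s⁻¹.
Required C = F₀ / (A ω) = 138 / (0.0427 × 7.27×10^-5) = 4.44×10^7 J/(m²·K).
D = C / (ρ c_p) = 4.44×10^7 / (998 × 4200) = 10.6 m.

11 m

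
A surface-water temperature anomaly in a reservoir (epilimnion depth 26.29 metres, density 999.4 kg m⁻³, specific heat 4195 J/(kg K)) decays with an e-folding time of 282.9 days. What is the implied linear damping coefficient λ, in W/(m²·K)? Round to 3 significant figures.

4.51

Areal heat capacity C = ρ c_p D = 999.4 × 4195 × 26.29 = 1.10×10^8 J m⁻² K⁻¹.
τ = 282.9 days = 2.44×10^7 s.
λ = C / τ = 1.10×10^8 / 2.44×10^7 = 4.51 W/(m²·K).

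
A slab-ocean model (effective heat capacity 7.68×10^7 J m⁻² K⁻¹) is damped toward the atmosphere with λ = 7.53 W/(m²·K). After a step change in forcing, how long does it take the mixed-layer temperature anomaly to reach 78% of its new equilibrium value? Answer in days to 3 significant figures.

179 days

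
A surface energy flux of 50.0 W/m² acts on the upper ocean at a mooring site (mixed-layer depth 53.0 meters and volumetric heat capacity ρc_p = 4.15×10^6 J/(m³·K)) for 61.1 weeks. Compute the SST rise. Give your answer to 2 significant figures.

Areal heat capacity C = ρc_p × D = 4.15×10^6 × 53.0 = 2.20×10^8 J m⁻² K⁻¹.
Net heat input Q = F Δt = 50.0 × (61.1 weeks × 6.048×10^5 s/week) = 1.85×10^9 J/m².
ΔT = Q / C = 1.85×10^9 / 2.20×10^8 = 8.40 K.

8.4 K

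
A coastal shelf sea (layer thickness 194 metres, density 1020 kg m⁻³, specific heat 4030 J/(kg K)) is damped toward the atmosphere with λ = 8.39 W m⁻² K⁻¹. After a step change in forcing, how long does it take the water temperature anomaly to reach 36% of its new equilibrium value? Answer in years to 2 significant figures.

1.3 years

Areal heat capacity C = ρ c_p D = 1020 × 4030 × 194 = 7.97×10^8 J/(m²·K).
τ = C / λ = 7.97×10^8 / 8.39 = 9.50×10^7 s.
Fraction reached: 1 − e^(−t/τ) = 0.36 ⇒ t = −τ ln(1 − 0.36) = τ × 0.446.
t = 4.24×10^7 s = 1.34 years.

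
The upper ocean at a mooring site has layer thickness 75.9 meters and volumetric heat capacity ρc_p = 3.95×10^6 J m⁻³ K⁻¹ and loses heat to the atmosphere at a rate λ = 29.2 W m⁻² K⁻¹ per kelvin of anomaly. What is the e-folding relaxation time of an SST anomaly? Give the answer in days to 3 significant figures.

119 days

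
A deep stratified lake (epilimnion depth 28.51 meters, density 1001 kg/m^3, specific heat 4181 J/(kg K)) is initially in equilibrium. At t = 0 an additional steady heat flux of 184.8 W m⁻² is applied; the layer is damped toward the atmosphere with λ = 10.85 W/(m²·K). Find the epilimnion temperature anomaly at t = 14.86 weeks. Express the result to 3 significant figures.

9.51 K

Areal heat capacity C = ρ c_p D = 1001 × 4181 × 28.51 = 1.19×10^8 J/(m²·K).
τ = C / λ = 1.19×10^8 / 10.85 = 1.10×10^7 s.
Equilibrium anomaly ΔT_eq = F / λ = 184.8 / 10.85 = 17.0 K.
t = 14.86 weeks = 8.99×10^6 s, so t/τ = 0.817.
ΔT(t) = ΔT_eq (1 − e^(−t/τ)) = 17.0 × (1 − e^−0.817) = 9.51 K.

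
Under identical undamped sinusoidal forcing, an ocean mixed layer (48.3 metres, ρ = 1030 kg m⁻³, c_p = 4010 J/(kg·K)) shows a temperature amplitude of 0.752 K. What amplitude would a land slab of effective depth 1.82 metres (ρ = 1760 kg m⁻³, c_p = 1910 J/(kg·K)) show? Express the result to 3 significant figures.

C_ocean = 1.99×10^8 J/(m²·K); C_land = 6.12×10^6 J/(m²·K).
A ∝ 1/C ⇒ A_land = A_ocean × C_ocean/C_land = 0.752 × 32.6 = 24.5 K.

24.5 K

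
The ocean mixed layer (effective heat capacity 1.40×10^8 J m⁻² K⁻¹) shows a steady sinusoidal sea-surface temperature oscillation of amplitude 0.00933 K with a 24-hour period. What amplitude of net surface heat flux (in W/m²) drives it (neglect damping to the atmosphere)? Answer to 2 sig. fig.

95

Areal heat capacity C = 1.40×10^8 J m⁻² K⁻¹ (given).
ω = 2π / 86400 s = 7.27×10^-5 s⁻¹.
Cω = 1.40×10^8 × 7.27×10^-5 = 10200 W/(m²·K).
F₀ = A × Cω = 0.00933 × 10200 = 95.0 W/m².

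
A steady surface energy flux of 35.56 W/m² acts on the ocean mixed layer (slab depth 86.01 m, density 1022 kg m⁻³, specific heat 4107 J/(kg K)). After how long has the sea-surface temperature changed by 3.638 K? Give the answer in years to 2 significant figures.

1.2 years

Areal heat capacity C = ρ c_p D = 1022 × 4107 × 86.01 = 3.61×10^8 J m⁻² K⁻¹.
Time required: Δt = C ΔT / F = 3.61×10^8 × 3.638 / 35.56 = 3.69×10^7 s.
In years: 3.69×10^7 s / (3.156×10^7 s/year) = 1.17 years.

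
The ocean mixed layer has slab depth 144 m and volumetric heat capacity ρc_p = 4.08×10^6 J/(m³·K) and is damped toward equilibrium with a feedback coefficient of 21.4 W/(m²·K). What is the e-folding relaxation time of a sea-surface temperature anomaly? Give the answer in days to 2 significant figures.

320 days

Areal heat capacity C = ρc_p × D = 4.08×10^6 × 144 = 5.88×10^8 J/(m^2 K).
Relaxation time τ = C / λ = 5.88×10^8 / 21.4 = 2.75×10^7 s.
In days: 2.75×10^7 s / (86400 s/day) = 318 days.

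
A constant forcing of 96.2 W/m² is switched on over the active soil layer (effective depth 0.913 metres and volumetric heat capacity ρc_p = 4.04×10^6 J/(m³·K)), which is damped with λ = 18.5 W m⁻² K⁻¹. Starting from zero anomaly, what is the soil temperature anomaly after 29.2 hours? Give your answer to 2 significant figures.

2.1 K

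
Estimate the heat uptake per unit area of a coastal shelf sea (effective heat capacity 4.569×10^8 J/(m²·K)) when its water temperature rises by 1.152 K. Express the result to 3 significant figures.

5.26×10^8

Areal heat capacity C = 4.569×10^8 J/(m²·K) (given).
ΔQ = C ΔT = 4.57×10^8 × 1.152 = 5.26×10^8 J/m².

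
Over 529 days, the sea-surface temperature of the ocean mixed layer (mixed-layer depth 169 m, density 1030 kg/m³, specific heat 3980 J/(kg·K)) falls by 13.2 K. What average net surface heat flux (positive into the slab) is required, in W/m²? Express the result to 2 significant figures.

-200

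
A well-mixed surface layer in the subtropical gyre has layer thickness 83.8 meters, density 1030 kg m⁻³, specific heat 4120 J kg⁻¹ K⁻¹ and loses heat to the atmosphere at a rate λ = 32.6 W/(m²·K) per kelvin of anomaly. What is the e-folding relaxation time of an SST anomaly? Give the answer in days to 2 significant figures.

130 days

Areal heat capacity C = ρ c_p D = 1030 × 4120 × 83.8 = 3.56×10^8 J/(m^2 K).
Relaxation time τ = C / λ = 3.56×10^8 / 32.6 = 1.09×10^7 s.
In days: 1.09×10^7 s / (86400 s/day) = 126 days.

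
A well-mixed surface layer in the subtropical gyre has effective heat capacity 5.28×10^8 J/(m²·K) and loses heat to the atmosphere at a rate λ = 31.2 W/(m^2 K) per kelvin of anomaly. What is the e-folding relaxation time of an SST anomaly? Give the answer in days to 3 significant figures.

196 days

Areal heat capacity C = 5.28×10^8 J/(m²·K) (given).
Relaxation time τ = C / λ = 5.28×10^8 / 31.2 = 1.69×10^7 s.
In days: 1.69×10^7 s / (86400 s/day) = 196 days.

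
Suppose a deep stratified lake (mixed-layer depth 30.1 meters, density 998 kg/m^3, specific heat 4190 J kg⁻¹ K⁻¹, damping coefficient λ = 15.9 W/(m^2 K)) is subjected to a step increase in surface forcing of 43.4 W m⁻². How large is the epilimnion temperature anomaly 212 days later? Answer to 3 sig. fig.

Areal heat capacity C = ρ c_p D = 998 × 4190 × 30.1 = 1.26×10^8 J m⁻² K⁻¹.
τ = C / λ = 1.26×10^8 / 15.9 = 7.92×10^6 s.
Equilibrium anomaly ΔT_eq = F / λ = 43.4 / 15.9 = 2.73 K.
t = 212 days = 1.83×10^7 s, so t/τ = 2.31.
ΔT(t) = ΔT_eq (1 − e^(−t/τ)) = 2.73 × (1 − e^−2.31) = 2.46 K.

2.46 K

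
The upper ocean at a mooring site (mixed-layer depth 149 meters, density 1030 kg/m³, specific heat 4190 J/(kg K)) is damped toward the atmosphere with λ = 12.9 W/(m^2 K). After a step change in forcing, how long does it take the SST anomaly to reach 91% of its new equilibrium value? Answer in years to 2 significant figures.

3.8 years

Areal heat capacity C = ρ c_p D = 1030 × 4190 × 149 = 6.43×10^8 J m⁻² K⁻¹.
τ = C / λ = 6.43×10^8 / 12.9 = 4.98×10^7 s.
Fraction reached: 1 − e^(−t/τ) = 0.91 ⇒ t = −τ ln(1 − 0.91) = τ × 2.41.
t = 1.20×10^8 s = 3.80 years.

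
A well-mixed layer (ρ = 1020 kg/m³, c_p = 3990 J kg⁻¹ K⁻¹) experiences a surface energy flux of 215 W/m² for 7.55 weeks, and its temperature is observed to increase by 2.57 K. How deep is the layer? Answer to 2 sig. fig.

94 m

Heat input Q = F Δt = 215 × 4.57×10^6 s = 9.82×10^8 J/m².
Required areal heat capacity C = Q / ΔT = 3.82×10^8 J/(m²·K).
Depth D = C / (ρ c_p) = 3.82×10^8 / (1020 × 3990) = 93.9 m.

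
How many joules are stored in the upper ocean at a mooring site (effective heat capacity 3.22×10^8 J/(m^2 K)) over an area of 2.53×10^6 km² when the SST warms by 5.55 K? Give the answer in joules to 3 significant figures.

Areal heat capacity C = 3.22×10^8 J/(m^2 K) (given).
Heat per unit area: q = C ΔT = 3.22×10^8 × 5.55 = 1.79×10^9 J/m².
Total heat: Q = q × A = 1.79×10^9 × (2.53×10^6 × 10⁶ m²) = 4.52×10^21 J.

4.52×10^21 J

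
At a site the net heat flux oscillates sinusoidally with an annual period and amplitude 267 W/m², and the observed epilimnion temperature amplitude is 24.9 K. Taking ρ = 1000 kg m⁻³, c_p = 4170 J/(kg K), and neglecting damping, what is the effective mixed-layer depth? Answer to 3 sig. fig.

12.9 m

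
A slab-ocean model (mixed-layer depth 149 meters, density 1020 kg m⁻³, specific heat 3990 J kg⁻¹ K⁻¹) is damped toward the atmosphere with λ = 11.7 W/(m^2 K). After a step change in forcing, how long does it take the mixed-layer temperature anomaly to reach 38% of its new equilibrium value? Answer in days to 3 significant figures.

287 days

Areal heat capacity C = ρ c_p D = 1020 × 3990 × 149 = 6.06×10^8 J/(m^2 K).
τ = C / λ = 6.06×10^8 / 11.7 = 5.18×10^7 s.
Fraction reached: 1 − e^(−t/τ) = 0.38 ⇒ t = −τ ln(1 − 0.38) = τ × 0.478.
t = 2.48×10^7 s = 287 days.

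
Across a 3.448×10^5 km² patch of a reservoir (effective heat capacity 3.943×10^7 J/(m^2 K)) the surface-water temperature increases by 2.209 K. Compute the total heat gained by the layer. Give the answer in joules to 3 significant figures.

Areal heat capacity C = 3.943×10^7 J/(m^2 K) (given).
Heat per unit area: q = C ΔT = 3.94×10^7 × 2.209 = 8.71×10^7 J/m².
Total heat: Q = q × A = 8.71×10^7 × (3.448×10^5 × 10⁶ m²) = 3.00×10^19 J.

3.00×10^19 J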